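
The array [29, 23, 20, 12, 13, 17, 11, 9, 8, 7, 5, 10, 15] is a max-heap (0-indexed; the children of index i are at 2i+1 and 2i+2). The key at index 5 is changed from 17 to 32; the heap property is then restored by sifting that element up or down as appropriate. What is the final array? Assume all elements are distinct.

[32, 23, 29, 12, 13, 20, 11, 9, 8, 7, 5, 10, 15]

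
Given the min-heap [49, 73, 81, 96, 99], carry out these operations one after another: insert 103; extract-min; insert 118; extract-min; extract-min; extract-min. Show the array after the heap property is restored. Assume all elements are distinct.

[99, 103, 118]

insert 103:
  append 103 at index 5 → [49, 73, 81, 96, 99, 103] (no swap needed)
extract-min → returns 49:
  remove root 49; move last element 103 to root → [103, 73, 81, 96, 99]
  103 vs smaller child 73 at index 1, swap → [73, 103, 81, 96, 99]
  103 vs smaller child 96 at index 3, swap → [73, 96, 81, 103, 99]
insert 118:
  append 118 at index 5 → [73, 96, 81, 103, 99, 118] (no swap needed)
extract-min → returns 73:
  remove root 73; move last element 118 to root → [118, 96, 81, 103, 99]
  118 vs smaller child 81 at index 2, swap → [81, 96, 118, 103, 99]
extract-min → returns 81:
  remove root 81; move last element 99 to root → [99, 96, 118, 103]
  99 vs smaller child 96 at index 1, swap → [96, 99, 118, 103]
extract-min → returns 96:
  remove root 96; move last element 103 to root → [103, 99, 118]
  103 vs smaller child 99 at index 1, swap → [99, 103, 118]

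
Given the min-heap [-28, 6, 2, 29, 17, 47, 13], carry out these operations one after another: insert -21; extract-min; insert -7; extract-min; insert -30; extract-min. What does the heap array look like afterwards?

insert -21:
  append -21 at index 7 → [-28, 6, 2, 29, 17, 47, 13, -21]
  -21 < parent 29 at index 3, swap → [-28, 6, 2, -21, 17, 47, 13, 29]
  -21 < parent 6 at index 1, swap → [-28, -21, 2, 6, 17, 47, 13, 29]
extract-min → returns -28:
  remove root -28; move last element 29 to root → [29, -21, 2, 6, 17, 47, 13]
  29 vs smaller child -21 at index 1, swap → [-21, 29, 2, 6, 17, 47, 13]
  29 vs smaller child 6 at index 3, swap → [-21, 6, 2, 29, 17, 47, 13]
insert -7:
  append -7 at index 7 → [-21, 6, 2, 29, 17, 47, 13, -7]
  -7 < parent 29 at index 3, swap → [-21, 6, 2, -7, 17, 47, 13, 29]
  -7 < parent 6 at index 1, swap → [-21, -7, 2, 6, 17, 47, 13, 29]
extract-min → returns -21:
  remove root -21; move last element 29 to root → [29, -7, 2, 6, 17, 47, 13]
  29 vs smaller child -7 at index 1, swap → [-7, 29, 2, 6, 17, 47, 13]
  29 vs smaller child 6 at index 3, swap → [-7, 6, 2, 29, 17, 47, 13]
insert -30:
  append -30 at index 7 → [-7, 6, 2, 29, 17, 47, 13, -30]
  -30 < parent 29 at index 3, swap → [-7, 6, 2, -30, 17, 47, 13, 29]
  -30 < parent 6 at index 1, swap → [-7, -30, 2, 6, 17, 47, 13, 29]
  -30 < parent -7 at index 0, swap → [-30, -7, 2, 6, 17, 47, 13, 29]
extract-min → returns -30:
  remove root -30; move last element 29 to root → [29, -7, 2, 6, 17, 47, 13]
  29 vs smaller child -7 at index 1, swap → [-7, 29, 2, 6, 17, 47, 13]
  29 vs smaller child 6 at index 3, swap → [-7, 6, 2, 29, 17, 47, 13]

[-7, 6, 2, 29, 17, 47, 13]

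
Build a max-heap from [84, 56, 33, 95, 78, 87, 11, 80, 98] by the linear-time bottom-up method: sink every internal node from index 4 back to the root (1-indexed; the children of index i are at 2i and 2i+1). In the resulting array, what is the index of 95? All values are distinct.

2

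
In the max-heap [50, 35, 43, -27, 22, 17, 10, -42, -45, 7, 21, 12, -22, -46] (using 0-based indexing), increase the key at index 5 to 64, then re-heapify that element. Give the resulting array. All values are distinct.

set index 5 from 17 to 64 → [50, 35, 43, -27, 22, 64, 10, -42, -45, 7, 21, 12, -22, -46]
64 > parent 43 at index 2, swap → [50, 35, 64, -27, 22, 43, 10, -42, -45, 7, 21, 12, -22, -46]
64 > parent 50 at index 0, swap → [64, 35, 50, -27, 22, 43, 10, -42, -45, 7, 21, 12, -22, -46]

[64, 35, 50, -27, 22, 43, 10, -42, -45, 7, 21, 12, -22, -46]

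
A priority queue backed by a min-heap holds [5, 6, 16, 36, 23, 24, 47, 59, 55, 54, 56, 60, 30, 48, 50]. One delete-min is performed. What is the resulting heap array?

remove root 5; move last element 50 to root → [50, 6, 16, 36, 23, 24, 47, 59, 55, 54, 56, 60, 30, 48]
50 vs smaller child 6 at index 1, swap → [6, 50, 16, 36, 23, 24, 47, 59, 55, 54, 56, 60, 30, 48]
50 vs smaller child 23 at index 4, swap → [6, 23, 16, 36, 50, 24, 47, 59, 55, 54, 56, 60, 30, 48]

[6, 23, 16, 36, 50, 24, 47, 59, 55, 54, 56, 60, 30, 48]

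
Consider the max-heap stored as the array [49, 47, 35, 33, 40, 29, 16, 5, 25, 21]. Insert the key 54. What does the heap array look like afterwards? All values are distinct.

[54, 49, 35, 33, 47, 29, 16, 5, 25, 21, 40]

append 54 at index 10 → [49, 47, 35, 33, 40, 29, 16, 5, 25, 21, 54]
54 > parent 40 at index 4, swap → [49, 47, 35, 33, 54, 29, 16, 5, 25, 21, 40]
54 > parent 47 at index 1, swap → [49, 54, 35, 33, 47, 29, 16, 5, 25, 21, 40]
54 > parent 49 at index 0, swap → [54, 49, 35, 33, 47, 29, 16, 5, 25, 21, 40]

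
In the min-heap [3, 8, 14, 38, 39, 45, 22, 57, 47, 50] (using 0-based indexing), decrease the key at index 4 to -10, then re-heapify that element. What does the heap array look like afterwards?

[-10, 3, 14, 38, 8, 45, 22, 57, 47, 50]

set index 4 from 39 to -10 → [3, 8, 14, 38, -10, 45, 22, 57, 47, 50]
-10 < parent 8 at index 1, swap → [3, -10, 14, 38, 8, 45, 22, 57, 47, 50]
-10 < parent 3 at index 0, swap → [-10, 3, 14, 38, 8, 45, 22, 57, 47, 50]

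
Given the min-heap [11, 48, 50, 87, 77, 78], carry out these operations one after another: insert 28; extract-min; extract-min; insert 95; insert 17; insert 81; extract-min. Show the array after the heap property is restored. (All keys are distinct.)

insert 28:
  append 28 at index 6 → [11, 48, 50, 87, 77, 78, 28]
  28 < parent 50 at index 2, swap → [11, 48, 28, 87, 77, 78, 50]
extract-min → returns 11:
  remove root 11; move last element 50 to root → [50, 48, 28, 87, 77, 78]
  50 vs smaller child 28 at index 2, swap → [28, 48, 50, 87, 77, 78]
extract-min → returns 28:
  remove root 28; move last element 78 to root → [78, 48, 50, 87, 77]
  78 vs smaller child 48 at index 1, swap → [48, 78, 50, 87, 77]
  78 vs smaller child 77 at index 4, swap → [48, 77, 50, 87, 78]
insert 95:
  append 95 at index 5 → [48, 77, 50, 87, 78, 95] (no swap needed)
insert 17:
  append 17 at index 6 → [48, 77, 50, 87, 78, 95, 17]
  17 < parent 50 at index 2, swap → [48, 77, 17, 87, 78, 95, 50]
  17 < parent 48 at index 0, swap → [17, 77, 48, 87, 78, 95, 50]
insert 81:
  append 81 at index 7 → [17, 77, 48, 87, 78, 95, 50, 81]
  81 < parent 87 at index 3, swap → [17, 77, 48, 81, 78, 95, 50, 87]
extract-min → returns 17:
  remove root 17; move last element 87 to root → [87, 77, 48, 81, 78, 95, 50]
  87 vs smaller child 48 at index 2, swap → [48, 77, 87, 81, 78, 95, 50]
  87 vs smaller child 50 at index 6, swap → [48, 77, 50, 81, 78, 95, 87]

[48, 77, 50, 81, 78, 95, 87]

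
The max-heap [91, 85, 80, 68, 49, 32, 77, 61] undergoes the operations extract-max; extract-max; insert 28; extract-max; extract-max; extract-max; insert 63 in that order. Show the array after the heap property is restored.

[63, 61, 32, 28, 49]

extract-max → returns 91:
  remove root 91; move last element 61 to root → [61, 85, 80, 68, 49, 32, 77]
  61 vs larger child 85 at index 1, swap → [85, 61, 80, 68, 49, 32, 77]
  61 vs larger child 68 at index 3, swap → [85, 68, 80, 61, 49, 32, 77]
extract-max → returns 85:
  remove root 85; move last element 77 to root → [77, 68, 80, 61, 49, 32]
  77 vs larger child 80 at index 2, swap → [80, 68, 77, 61, 49, 32]
insert 28:
  append 28 at index 6 → [80, 68, 77, 61, 49, 32, 28] (no swap needed)
extract-max → returns 80:
  remove root 80; move last element 28 to root → [28, 68, 77, 61, 49, 32]
  28 vs larger child 77 at index 2, swap → [77, 68, 28, 61, 49, 32]
  28 vs only child 32 at index 5, swap → [77, 68, 32, 61, 49, 28]
extract-max → returns 77:
  remove root 77; move last element 28 to root → [28, 68, 32, 61, 49]
  28 vs larger child 68 at index 1, swap → [68, 28, 32, 61, 49]
  28 vs larger child 61 at index 3, swap → [68, 61, 32, 28, 49]
extract-max → returns 68:
  remove root 68; move last element 49 to root → [49, 61, 32, 28]
  49 vs larger child 61 at index 1, swap → [61, 49, 32, 28]
insert 63:
  append 63 at index 4 → [61, 49, 32, 28, 63]
  63 > parent 49 at index 1, swap → [61, 63, 32, 28, 49]
  63 > parent 61 at index 0, swap → [63, 61, 32, 28, 49]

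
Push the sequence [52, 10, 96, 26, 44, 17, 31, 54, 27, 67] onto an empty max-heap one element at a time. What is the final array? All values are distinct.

[96, 67, 52, 44, 54, 17, 31, 10, 27, 26]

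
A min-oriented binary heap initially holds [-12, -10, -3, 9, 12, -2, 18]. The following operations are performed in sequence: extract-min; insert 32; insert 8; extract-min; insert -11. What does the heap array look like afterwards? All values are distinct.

[-11, -3, -2, 8, 12, 18, 32, 9]

extract-min → returns -12:
  remove root -12; move last element 18 to root → [18, -10, -3, 9, 12, -2]
  18 vs smaller child -10 at index 1, swap → [-10, 18, -3, 9, 12, -2]
  18 vs smaller child 9 at index 3, swap → [-10, 9, -3, 18, 12, -2]
insert 32:
  append 32 at index 6 → [-10, 9, -3, 18, 12, -2, 32] (no swap needed)
insert 8:
  append 8 at index 7 → [-10, 9, -3, 18, 12, -2, 32, 8]
  8 < parent 18 at index 3, swap → [-10, 9, -3, 8, 12, -2, 32, 18]
  8 < parent 9 at index 1, swap → [-10, 8, -3, 9, 12, -2, 32, 18]
extract-min → returns -10:
  remove root -10; move last element 18 to root → [18, 8, -3, 9, 12, -2, 32]
  18 vs smaller child -3 at index 2, swap → [-3, 8, 18, 9, 12, -2, 32]
  18 vs smaller child -2 at index 5, swap → [-3, 8, -2, 9, 12, 18, 32]
insert -11:
  append -11 at index 7 → [-3, 8, -2, 9, 12, 18, 32, -11]
  -11 < parent 9 at index 3, swap → [-3, 8, -2, -11, 12, 18, 32, 9]
  -11 < parent 8 at index 1, swap → [-3, -11, -2, 8, 12, 18, 32, 9]
  -11 < parent -3 at index 0, swap → [-11, -3, -2, 8, 12, 18, 32, 9]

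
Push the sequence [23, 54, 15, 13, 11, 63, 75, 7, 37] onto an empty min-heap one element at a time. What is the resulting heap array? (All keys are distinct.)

Insert 23:
  append 23 at index 0 → [23] (no swap needed)
Insert 54:
  append 54 at index 1 → [23, 54] (no swap needed)
Insert 15:
  append 15 at index 2 → [23, 54, 15]
  15 < parent 23 at index 0, swap → [15, 54, 23]
Insert 13:
  append 13 at index 3 → [15, 54, 23, 13]
  13 < parent 54 at index 1, swap → [15, 13, 23, 54]
  13 < parent 15 at index 0, swap → [13, 15, 23, 54]
Insert 11:
  append 11 at index 4 → [13, 15, 23, 54, 11]
  11 < parent 15 at index 1, swap → [13, 11, 23, 54, 15]
  11 < parent 13 at index 0, swap → [11, 13, 23, 54, 15]
Insert 63:
  append 63 at index 5 → [11, 13, 23, 54, 15, 63] (no swap needed)
Insert 75:
  append 75 at index 6 → [11, 13, 23, 54, 15, 63, 75] (no swap needed)
Insert 7:
  append 7 at index 7 → [11, 13, 23, 54, 15, 63, 75, 7]
  7 < parent 54 at index 3, swap → [11, 13, 23, 7, 15, 63, 75, 54]
  7 < parent 13 at index 1, swap → [11, 7, 23, 13, 15, 63, 75, 54]
  7 < parent 11 at index 0, swap → [7, 11, 23, 13, 15, 63, 75, 54]
Insert 37:
  append 37 at index 8 → [7, 11, 23, 13, 15, 63, 75, 54, 37] (no swap needed)

[7, 11, 23, 13, 15, 63, 75, 54, 37]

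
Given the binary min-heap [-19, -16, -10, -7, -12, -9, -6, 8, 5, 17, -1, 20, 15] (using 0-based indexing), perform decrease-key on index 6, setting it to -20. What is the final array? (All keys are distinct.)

set index 6 from -6 to -20 → [-19, -16, -10, -7, -12, -9, -20, 8, 5, 17, -1, 20, 15]
-20 < parent -10 at index 2, swap → [-19, -16, -20, -7, -12, -9, -10, 8, 5, 17, -1, 20, 15]
-20 < parent -19 at index 0, swap → [-20, -16, -19, -7, -12, -9, -10, 8, 5, 17, -1, 20, 15]

[-20, -16, -19, -7, -12, -9, -10, 8, 5, 17, -1, 20, 15]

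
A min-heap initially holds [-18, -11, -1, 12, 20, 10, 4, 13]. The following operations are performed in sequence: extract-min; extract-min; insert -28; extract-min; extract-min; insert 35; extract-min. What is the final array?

[10, 12, 35, 13, 20]

extract-min → returns -18:
  remove root -18; move last element 13 to root → [13, -11, -1, 12, 20, 10, 4]
  13 vs smaller child -11 at index 1, swap → [-11, 13, -1, 12, 20, 10, 4]
  13 vs smaller child 12 at index 3, swap → [-11, 12, -1, 13, 20, 10, 4]
extract-min → returns -11:
  remove root -11; move last element 4 to root → [4, 12, -1, 13, 20, 10]
  4 vs smaller child -1 at index 2, swap → [-1, 12, 4, 13, 20, 10]
insert -28:
  append -28 at index 6 → [-1, 12, 4, 13, 20, 10, -28]
  -28 < parent 4 at index 2, swap → [-1, 12, -28, 13, 20, 10, 4]
  -28 < parent -1 at index 0, swap → [-28, 12, -1, 13, 20, 10, 4]
extract-min → returns -28:
  remove root -28; move last element 4 to root → [4, 12, -1, 13, 20, 10]
  4 vs smaller child -1 at index 2, swap → [-1, 12, 4, 13, 20, 10]
extract-min → returns -1:
  remove root -1; move last element 10 to root → [10, 12, 4, 13, 20]
  10 vs smaller child 4 at index 2, swap → [4, 12, 10, 13, 20]
insert 35:
  append 35 at index 5 → [4, 12, 10, 13, 20, 35] (no swap needed)
extract-min → returns 4:
  remove root 4; move last element 35 to root → [35, 12, 10, 13, 20]
  35 vs smaller child 10 at index 2, swap → [10, 12, 35, 13, 20]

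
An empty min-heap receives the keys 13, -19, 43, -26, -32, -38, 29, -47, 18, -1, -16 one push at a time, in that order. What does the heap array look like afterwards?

Insert 13:
  append 13 at index 0 → [13] (no swap needed)
Insert -19:
  append -19 at index 1 → [13, -19]
  -19 < parent 13 at index 0, swap → [-19, 13]
Insert 43:
  append 43 at index 2 → [-19, 13, 43] (no swap needed)
Insert -26:
  append -26 at index 3 → [-19, 13, 43, -26]
  -26 < parent 13 at index 1, swap → [-19, -26, 43, 13]
  -26 < parent -19 at index 0, swap → [-26, -19, 43, 13]
Insert -32:
  append -32 at index 4 → [-26, -19, 43, 13, -32]
  -32 < parent -19 at index 1, swap → [-26, -32, 43, 13, -19]
  -32 < parent -26 at index 0, swap → [-32, -26, 43, 13, -19]
Insert -38:
  append -38 at index 5 → [-32, -26, 43, 13, -19, -38]
  -38 < parent 43 at index 2, swap → [-32, -26, -38, 13, -19, 43]
  -38 < parent -32 at index 0, swap → [-38, -26, -32, 13, -19, 43]
Insert 29:
  append 29 at index 6 → [-38, -26, -32, 13, -19, 43, 29] (no swap needed)
Insert -47:
  append -47 at index 7 → [-38, -26, -32, 13, -19, 43, 29, -47]
  -47 < parent 13 at index 3, swap → [-38, -26, -32, -47, -19, 43, 29, 13]
  -47 < parent -26 at index 1, swap → [-38, -47, -32, -26, -19, 43, 29, 13]
  -47 < parent -38 at index 0, swap → [-47, -38, -32, -26, -19, 43, 29, 13]
Insert 18:
  append 18 at index 8 → [-47, -38, -32, -26, -19, 43, 29, 13, 18] (no swap needed)
Insert -1:
  append -1 at index 9 → [-47, -38, -32, -26, -19, 43, 29, 13, 18, -1] (no swap needed)
Insert -16:
  append -16 at index 10 → [-47, -38, -32, -26, -19, 43, 29, 13, 18, -1, -16] (no swap needed)

[-47, -38, -32, -26, -19, 43, 29, 13, 18, -1, -16]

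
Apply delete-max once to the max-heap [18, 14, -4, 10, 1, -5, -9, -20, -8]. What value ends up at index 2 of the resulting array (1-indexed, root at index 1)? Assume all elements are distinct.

remove root 18; move last element -8 to root → [-8, 14, -4, 10, 1, -5, -9, -20]
-8 vs larger child 14 at index 2, swap → [14, -8, -4, 10, 1, -5, -9, -20]
-8 vs larger child 10 at index 4, swap → [14, 10, -4, -8, 1, -5, -9, -20]
resulting array: [14, 10, -4, -8, 1, -5, -9, -20]

10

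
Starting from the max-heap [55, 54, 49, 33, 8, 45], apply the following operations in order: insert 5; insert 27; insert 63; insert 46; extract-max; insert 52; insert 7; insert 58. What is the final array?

insert 5:
  append 5 at index 6 → [55, 54, 49, 33, 8, 45, 5] (no swap needed)
insert 27:
  append 27 at index 7 → [55, 54, 49, 33, 8, 45, 5, 27] (no swap needed)
insert 63:
  append 63 at index 8 → [55, 54, 49, 33, 8, 45, 5, 27, 63]
  63 > parent 33 at index 3, swap → [55, 54, 49, 63, 8, 45, 5, 27, 33]
  63 > parent 54 at index 1, swap → [55, 63, 49, 54, 8, 45, 5, 27, 33]
  63 > parent 55 at index 0, swap → [63, 55, 49, 54, 8, 45, 5, 27, 33]
insert 46:
  append 46 at index 9 → [63, 55, 49, 54, 8, 45, 5, 27, 33, 46]
  46 > parent 8 at index 4, swap → [63, 55, 49, 54, 46, 45, 5, 27, 33, 8]
extract-max → returns 63:
  remove root 63; move last element 8 to root → [8, 55, 49, 54, 46, 45, 5, 27, 33]
  8 vs larger child 55 at index 1, swap → [55, 8, 49, 54, 46, 45, 5, 27, 33]
  8 vs larger child 54 at index 3, swap → [55, 54, 49, 8, 46, 45, 5, 27, 33]
  8 vs larger child 33 at index 8, swap → [55, 54, 49, 33, 46, 45, 5, 27, 8]
insert 52:
  append 52 at index 9 → [55, 54, 49, 33, 46, 45, 5, 27, 8, 52]
  52 > parent 46 at index 4, swap → [55, 54, 49, 33, 52, 45, 5, 27, 8, 46]
insert 7:
  append 7 at index 10 → [55, 54, 49, 33, 52, 45, 5, 27, 8, 46, 7] (no swap needed)
insert 58:
  append 58 at index 11 → [55, 54, 49, 33, 52, 45, 5, 27, 8, 46, 7, 58]
  58 > parent 45 at index 5, swap → [55, 54, 49, 33, 52, 58, 5, 27, 8, 46, 7, 45]
  58 > parent 49 at index 2, swap → [55, 54, 58, 33, 52, 49, 5, 27, 8, 46, 7, 45]
  58 > parent 55 at index 0, swap → [58, 54, 55, 33, 52, 49, 5, 27, 8, 46, 7, 45]

[58, 54, 55, 33, 52, 49, 5, 27, 8, 46, 7, 45]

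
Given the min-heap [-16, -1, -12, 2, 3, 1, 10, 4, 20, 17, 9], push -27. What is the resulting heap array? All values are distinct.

[-27, -1, -16, 2, 3, -12, 10, 4, 20, 17, 9, 1]

append -27 at index 11 → [-16, -1, -12, 2, 3, 1, 10, 4, 20, 17, 9, -27]
-27 < parent 1 at index 5, swap → [-16, -1, -12, 2, 3, -27, 10, 4, 20, 17, 9, 1]
-27 < parent -12 at index 2, swap → [-16, -1, -27, 2, 3, -12, 10, 4, 20, 17, 9, 1]
-27 < parent -16 at index 0, swap → [-27, -1, -16, 2, 3, -12, 10, 4, 20, 17, 9, 1]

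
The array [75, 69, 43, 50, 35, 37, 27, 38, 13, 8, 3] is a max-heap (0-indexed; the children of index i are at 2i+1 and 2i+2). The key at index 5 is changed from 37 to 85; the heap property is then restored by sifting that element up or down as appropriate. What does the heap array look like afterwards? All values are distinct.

set index 5 from 37 to 85 → [75, 69, 43, 50, 35, 85, 27, 38, 13, 8, 3]
85 > parent 43 at index 2, swap → [75, 69, 85, 50, 35, 43, 27, 38, 13, 8, 3]
85 > parent 75 at index 0, swap → [85, 69, 75, 50, 35, 43, 27, 38, 13, 8, 3]

[85, 69, 75, 50, 35, 43, 27, 38, 13, 8, 3]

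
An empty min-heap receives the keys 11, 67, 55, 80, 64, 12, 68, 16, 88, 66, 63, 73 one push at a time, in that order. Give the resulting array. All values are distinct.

Insert 11:
  append 11 at index 0 → [11] (no swap needed)
Insert 67:
  append 67 at index 1 → [11, 67] (no swap needed)
Insert 55:
  append 55 at index 2 → [11, 67, 55] (no swap needed)
Insert 80:
  append 80 at index 3 → [11, 67, 55, 80] (no swap needed)
Insert 64:
  append 64 at index 4 → [11, 67, 55, 80, 64]
  64 < parent 67 at index 1, swap → [11, 64, 55, 80, 67]
Insert 12:
  append 12 at index 5 → [11, 64, 55, 80, 67, 12]
  12 < parent 55 at index 2, swap → [11, 64, 12, 80, 67, 55]
Insert 68:
  append 68 at index 6 → [11, 64, 12, 80, 67, 55, 68] (no swap needed)
Insert 16:
  append 16 at index 7 → [11, 64, 12, 80, 67, 55, 68, 16]
  16 < parent 80 at index 3, swap → [11, 64, 12, 16, 67, 55, 68, 80]
  16 < parent 64 at index 1, swap → [11, 16, 12, 64, 67, 55, 68, 80]
Insert 88:
  append 88 at index 8 → [11, 16, 12, 64, 67, 55, 68, 80, 88] (no swap needed)
Insert 66:
  append 66 at index 9 → [11, 16, 12, 64, 67, 55, 68, 80, 88, 66]
  66 < parent 67 at index 4, swap → [11, 16, 12, 64, 66, 55, 68, 80, 88, 67]
Insert 63:
  append 63 at index 10 → [11, 16, 12, 64, 66, 55, 68, 80, 88, 67, 63]
  63 < parent 66 at index 4, swap → [11, 16, 12, 64, 63, 55, 68, 80, 88, 67, 66]
Insert 73:
  append 73 at index 11 → [11, 16, 12, 64, 63, 55, 68, 80, 88, 67, 66, 73] (no swap needed)

[11, 16, 12, 64, 63, 55, 68, 80, 88, 67, 66, 73]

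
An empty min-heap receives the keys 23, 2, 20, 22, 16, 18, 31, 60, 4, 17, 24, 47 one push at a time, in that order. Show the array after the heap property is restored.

[2, 4, 18, 16, 17, 20, 31, 60, 23, 22, 24, 47]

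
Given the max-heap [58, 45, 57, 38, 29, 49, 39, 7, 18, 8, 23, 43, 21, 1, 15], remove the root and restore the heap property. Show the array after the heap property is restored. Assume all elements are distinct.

[57, 45, 49, 38, 29, 43, 39, 7, 18, 8, 23, 15, 21, 1]

remove root 58; move last element 15 to root → [15, 45, 57, 38, 29, 49, 39, 7, 18, 8, 23, 43, 21, 1]
15 vs larger child 57 at index 2, swap → [57, 45, 15, 38, 29, 49, 39, 7, 18, 8, 23, 43, 21, 1]
15 vs larger child 49 at index 5, swap → [57, 45, 49, 38, 29, 15, 39, 7, 18, 8, 23, 43, 21, 1]
15 vs larger child 43 at index 11, swap → [57, 45, 49, 38, 29, 43, 39, 7, 18, 8, 23, 15, 21, 1]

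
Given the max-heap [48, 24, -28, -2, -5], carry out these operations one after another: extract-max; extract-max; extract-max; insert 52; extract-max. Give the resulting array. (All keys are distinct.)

extract-max → returns 48:
  remove root 48; move last element -5 to root → [-5, 24, -28, -2]
  -5 vs larger child 24 at index 1, swap → [24, -5, -28, -2]
  -5 vs only child -2 at index 3, swap → [24, -2, -28, -5]
extract-max → returns 24:
  remove root 24; move last element -5 to root → [-5, -2, -28]
  -5 vs larger child -2 at index 1, swap → [-2, -5, -28]
extract-max → returns -2:
  remove root -2; move last element -28 to root → [-28, -5]
  -28 vs only child -5 at index 1, swap → [-5, -28]
insert 52:
  append 52 at index 2 → [-5, -28, 52]
  52 > parent -5 at index 0, swap → [52, -28, -5]
extract-max → returns 52:
  remove root 52; move last element -5 to root → [-5, -28] (no swap needed)

[-5, -28]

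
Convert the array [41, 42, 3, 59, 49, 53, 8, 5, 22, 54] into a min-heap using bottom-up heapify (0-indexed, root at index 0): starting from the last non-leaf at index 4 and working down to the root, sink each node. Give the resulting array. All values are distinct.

sift down from index 4: already satisfies heap property
sift down from index 3:
  59 vs smaller child 5 at index 7, swap → [41, 42, 3, 5, 49, 53, 8, 59, 22, 54]
sift down from index 2: already satisfies heap property
sift down from index 1:
  42 vs smaller child 5 at index 3, swap → [41, 5, 3, 42, 49, 53, 8, 59, 22, 54]
  42 vs smaller child 22 at index 8, swap → [41, 5, 3, 22, 49, 53, 8, 59, 42, 54]
sift down from index 0:
  41 vs smaller child 3 at index 2, swap → [3, 5, 41, 22, 49, 53, 8, 59, 42, 54]
  41 vs smaller child 8 at index 6, swap → [3, 5, 8, 22, 49, 53, 41, 59, 42, 54]

[3, 5, 8, 22, 49, 53, 41, 59, 42, 54]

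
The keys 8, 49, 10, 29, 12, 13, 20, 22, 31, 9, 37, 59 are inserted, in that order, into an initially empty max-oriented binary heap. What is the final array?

[59, 37, 49, 29, 31, 20, 13, 8, 22, 9, 12, 10]

Insert 8:
  append 8 at index 0 → [8] (no swap needed)
Insert 49:
  append 49 at index 1 → [8, 49]
  49 > parent 8 at index 0, swap → [49, 8]
Insert 10:
  append 10 at index 2 → [49, 8, 10] (no swap needed)
Insert 29:
  append 29 at index 3 → [49, 8, 10, 29]
  29 > parent 8 at index 1, swap → [49, 29, 10, 8]
Insert 12:
  append 12 at index 4 → [49, 29, 10, 8, 12] (no swap needed)
Insert 13:
  append 13 at index 5 → [49, 29, 10, 8, 12, 13]
  13 > parent 10 at index 2, swap → [49, 29, 13, 8, 12, 10]
Insert 20:
  append 20 at index 6 → [49, 29, 13, 8, 12, 10, 20]
  20 > parent 13 at index 2, swap → [49, 29, 20, 8, 12, 10, 13]
Insert 22:
  append 22 at index 7 → [49, 29, 20, 8, 12, 10, 13, 22]
  22 > parent 8 at index 3, swap → [49, 29, 20, 22, 12, 10, 13, 8]
Insert 31:
  append 31 at index 8 → [49, 29, 20, 22, 12, 10, 13, 8, 31]
  31 > parent 22 at index 3, swap → [49, 29, 20, 31, 12, 10, 13, 8, 22]
  31 > parent 29 at index 1, swap → [49, 31, 20, 29, 12, 10, 13, 8, 22]
Insert 9:
  append 9 at index 9 → [49, 31, 20, 29, 12, 10, 13, 8, 22, 9] (no swap needed)
Insert 37:
  append 37 at index 10 → [49, 31, 20, 29, 12, 10, 13, 8, 22, 9, 37]
  37 > parent 12 at index 4, swap → [49, 31, 20, 29, 37, 10, 13, 8, 22, 9, 12]
  37 > parent 31 at index 1, swap → [49, 37, 20, 29, 31, 10, 13, 8, 22, 9, 12]
Insert 59:
  append 59 at index 11 → [49, 37, 20, 29, 31, 10, 13, 8, 22, 9, 12, 59]
  59 > parent 10 at index 5, swap → [49, 37, 20, 29, 31, 59, 13, 8, 22, 9, 12, 10]
  59 > parent 20 at index 2, swap → [49, 37, 59, 29, 31, 20, 13, 8, 22, 9, 12, 10]
  59 > parent 49 at index 0, swap → [59, 37, 49, 29, 31, 20, 13, 8, 22, 9, 12, 10]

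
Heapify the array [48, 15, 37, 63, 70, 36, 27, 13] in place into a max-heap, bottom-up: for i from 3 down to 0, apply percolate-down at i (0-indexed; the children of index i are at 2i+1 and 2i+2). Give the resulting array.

[70, 63, 37, 48, 15, 36, 27, 13]

sift down from index 3: already satisfies heap property
sift down from index 2: already satisfies heap property
sift down from index 1:
  15 vs larger child 70 at index 4, swap → [48, 70, 37, 63, 15, 36, 27, 13]
sift down from index 0:
  48 vs larger child 70 at index 1, swap → [70, 48, 37, 63, 15, 36, 27, 13]
  48 vs larger child 63 at index 3, swap → [70, 63, 37, 48, 15, 36, 27, 13]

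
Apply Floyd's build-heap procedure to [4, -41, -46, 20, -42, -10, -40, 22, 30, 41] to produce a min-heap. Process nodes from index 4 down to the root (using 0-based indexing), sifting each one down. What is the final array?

[-46, -42, -40, 20, -41, -10, 4, 22, 30, 41]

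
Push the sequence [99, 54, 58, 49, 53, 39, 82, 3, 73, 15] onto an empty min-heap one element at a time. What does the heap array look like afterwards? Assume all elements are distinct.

Insert 99:
  append 99 at index 0 → [99] (no swap needed)
Insert 54:
  append 54 at index 1 → [99, 54]
  54 < parent 99 at index 0, swap → [54, 99]
Insert 58:
  append 58 at index 2 → [54, 99, 58] (no swap needed)
Insert 49:
  append 49 at index 3 → [54, 99, 58, 49]
  49 < parent 99 at index 1, swap → [54, 49, 58, 99]
  49 < parent 54 at index 0, swap → [49, 54, 58, 99]
Insert 53:
  append 53 at index 4 → [49, 54, 58, 99, 53]
  53 < parent 54 at index 1, swap → [49, 53, 58, 99, 54]
Insert 39:
  append 39 at index 5 → [49, 53, 58, 99, 54, 39]
  39 < parent 58 at index 2, swap → [49, 53, 39, 99, 54, 58]
  39 < parent 49 at index 0, swap → [39, 53, 49, 99, 54, 58]
Insert 82:
  append 82 at index 6 → [39, 53, 49, 99, 54, 58, 82] (no swap needed)
Insert 3:
  append 3 at index 7 → [39, 53, 49, 99, 54, 58, 82, 3]
  3 < parent 99 at index 3, swap → [39, 53, 49, 3, 54, 58, 82, 99]
  3 < parent 53 at index 1, swap → [39, 3, 49, 53, 54, 58, 82, 99]
  3 < parent 39 at index 0, swap → [3, 39, 49, 53, 54, 58, 82, 99]
Insert 73:
  append 73 at index 8 → [3, 39, 49, 53, 54, 58, 82, 99, 73] (no swap needed)
Insert 15:
  append 15 at index 9 → [3, 39, 49, 53, 54, 58, 82, 99, 73, 15]
  15 < parent 54 at index 4, swap → [3, 39, 49, 53, 15, 58, 82, 99, 73, 54]
  15 < parent 39 at index 1, swap → [3, 15, 49, 53, 39, 58, 82, 99, 73, 54]

[3, 15, 49, 53, 39, 58, 82, 99, 73, 54]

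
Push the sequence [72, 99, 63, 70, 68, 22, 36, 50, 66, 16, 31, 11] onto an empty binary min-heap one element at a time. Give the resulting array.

[11, 22, 16, 66, 31, 36, 63, 99, 68, 70, 50, 72]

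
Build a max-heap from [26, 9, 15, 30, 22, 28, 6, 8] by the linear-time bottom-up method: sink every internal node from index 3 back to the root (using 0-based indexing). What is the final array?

sift down from index 3: already satisfies heap property
sift down from index 2:
  15 vs larger child 28 at index 5, swap → [26, 9, 28, 30, 22, 15, 6, 8]
sift down from index 1:
  9 vs larger child 30 at index 3, swap → [26, 30, 28, 9, 22, 15, 6, 8]
sift down from index 0:
  26 vs larger child 30 at index 1, swap → [30, 26, 28, 9, 22, 15, 6, 8]

[30, 26, 28, 9, 22, 15, 6, 8]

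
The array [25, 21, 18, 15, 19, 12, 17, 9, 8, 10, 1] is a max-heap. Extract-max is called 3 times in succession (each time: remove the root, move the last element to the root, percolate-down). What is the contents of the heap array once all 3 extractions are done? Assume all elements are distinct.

[18, 15, 17, 9, 10, 12, 8, 1]

extract-max #1 returns 25:
  remove root 25; move last element 1 to root → [1, 21, 18, 15, 19, 12, 17, 9, 8, 10]
  1 vs larger child 21 at index 1, swap → [21, 1, 18, 15, 19, 12, 17, 9, 8, 10]
  1 vs larger child 19 at index 4, swap → [21, 19, 18, 15, 1, 12, 17, 9, 8, 10]
  1 vs only child 10 at index 9, swap → [21, 19, 18, 15, 10, 12, 17, 9, 8, 1]
extract-max #2 returns 21:
  remove root 21; move last element 1 to root → [1, 19, 18, 15, 10, 12, 17, 9, 8]
  1 vs larger child 19 at index 1, swap → [19, 1, 18, 15, 10, 12, 17, 9, 8]
  1 vs larger child 15 at index 3, swap → [19, 15, 18, 1, 10, 12, 17, 9, 8]
  1 vs larger child 9 at index 7, swap → [19, 15, 18, 9, 10, 12, 17, 1, 8]
extract-max #3 returns 19:
  remove root 19; move last element 8 to root → [8, 15, 18, 9, 10, 12, 17, 1]
  8 vs larger child 18 at index 2, swap → [18, 15, 8, 9, 10, 12, 17, 1]
  8 vs larger child 17 at index 6, swap → [18, 15, 17, 9, 10, 12, 8, 1]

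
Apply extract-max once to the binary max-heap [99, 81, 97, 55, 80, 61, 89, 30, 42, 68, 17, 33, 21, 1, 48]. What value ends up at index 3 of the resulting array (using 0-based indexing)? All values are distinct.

55

remove root 99; move last element 48 to root → [48, 81, 97, 55, 80, 61, 89, 30, 42, 68, 17, 33, 21, 1]
48 vs larger child 97 at index 2, swap → [97, 81, 48, 55, 80, 61, 89, 30, 42, 68, 17, 33, 21, 1]
48 vs larger child 89 at index 6, swap → [97, 81, 89, 55, 80, 61, 48, 30, 42, 68, 17, 33, 21, 1]
resulting array: [97, 81, 89, 55, 80, 61, 48, 30, 42, 68, 17, 33, 21, 1]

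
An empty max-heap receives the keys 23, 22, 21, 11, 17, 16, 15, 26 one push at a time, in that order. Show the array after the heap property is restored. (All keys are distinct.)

Insert 23:
  append 23 at index 0 → [23] (no swap needed)
Insert 22:
  append 22 at index 1 → [23, 22] (no swap needed)
Insert 21:
  append 21 at index 2 → [23, 22, 21] (no swap needed)
Insert 11:
  append 11 at index 3 → [23, 22, 21, 11] (no swap needed)
Insert 17:
  append 17 at index 4 → [23, 22, 21, 11, 17] (no swap needed)
Insert 16:
  append 16 at index 5 → [23, 22, 21, 11, 17, 16] (no swap needed)
Insert 15:
  append 15 at index 6 → [23, 22, 21, 11, 17, 16, 15] (no swap needed)
Insert 26:
  append 26 at index 7 → [23, 22, 21, 11, 17, 16, 15, 26]
  26 > parent 11 at index 3, swap → [23, 22, 21, 26, 17, 16, 15, 11]
  26 > parent 22 at index 1, swap → [23, 26, 21, 22, 17, 16, 15, 11]
  26 > parent 23 at index 0, swap → [26, 23, 21, 22, 17, 16, 15, 11]

[26, 23, 21, 22, 17, 16, 15, 11]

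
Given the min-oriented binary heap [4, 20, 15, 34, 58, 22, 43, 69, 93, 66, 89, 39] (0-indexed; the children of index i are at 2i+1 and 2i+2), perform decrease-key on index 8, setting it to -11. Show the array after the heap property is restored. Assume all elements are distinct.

set index 8 from 93 to -11 → [4, 20, 15, 34, 58, 22, 43, 69, -11, 66, 89, 39]
-11 < parent 34 at index 3, swap → [4, 20, 15, -11, 58, 22, 43, 69, 34, 66, 89, 39]
-11 < parent 20 at index 1, swap → [4, -11, 15, 20, 58, 22, 43, 69, 34, 66, 89, 39]
-11 < parent 4 at index 0, swap → [-11, 4, 15, 20, 58, 22, 43, 69, 34, 66, 89, 39]

[-11, 4, 15, 20, 58, 22, 43, 69, 34, 66, 89, 39]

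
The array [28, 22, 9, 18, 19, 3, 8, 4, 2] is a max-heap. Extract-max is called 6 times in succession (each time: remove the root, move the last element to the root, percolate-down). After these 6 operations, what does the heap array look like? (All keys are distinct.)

[4, 2, 3]

extract-max #1 returns 28:
  remove root 28; move last element 2 to root → [2, 22, 9, 18, 19, 3, 8, 4]
  2 vs larger child 22 at index 1, swap → [22, 2, 9, 18, 19, 3, 8, 4]
  2 vs larger child 19 at index 4, swap → [22, 19, 9, 18, 2, 3, 8, 4]
extract-max #2 returns 22:
  remove root 22; move last element 4 to root → [4, 19, 9, 18, 2, 3, 8]
  4 vs larger child 19 at index 1, swap → [19, 4, 9, 18, 2, 3, 8]
  4 vs larger child 18 at index 3, swap → [19, 18, 9, 4, 2, 3, 8]
extract-max #3 returns 19:
  remove root 19; move last element 8 to root → [8, 18, 9, 4, 2, 3]
  8 vs larger child 18 at index 1, swap → [18, 8, 9, 4, 2, 3]
extract-max #4 returns 18:
  remove root 18; move last element 3 to root → [3, 8, 9, 4, 2]
  3 vs larger child 9 at index 2, swap → [9, 8, 3, 4, 2]
extract-max #5 returns 9:
  remove root 9; move last element 2 to root → [2, 8, 3, 4]
  2 vs larger child 8 at index 1, swap → [8, 2, 3, 4]
  2 vs only child 4 at index 3, swap → [8, 4, 3, 2]
extract-max #6 returns 8:
  remove root 8; move last element 2 to root → [2, 4, 3]
  2 vs larger child 4 at index 1, swap → [4, 2, 3]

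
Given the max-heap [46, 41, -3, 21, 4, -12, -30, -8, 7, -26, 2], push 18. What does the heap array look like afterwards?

append 18 at index 11 → [46, 41, -3, 21, 4, -12, -30, -8, 7, -26, 2, 18]
18 > parent -12 at index 5, swap → [46, 41, -3, 21, 4, 18, -30, -8, 7, -26, 2, -12]
18 > parent -3 at index 2, swap → [46, 41, 18, 21, 4, -3, -30, -8, 7, -26, 2, -12]

[46, 41, 18, 21, 4, -3, -30, -8, 7, -26, 2, -12]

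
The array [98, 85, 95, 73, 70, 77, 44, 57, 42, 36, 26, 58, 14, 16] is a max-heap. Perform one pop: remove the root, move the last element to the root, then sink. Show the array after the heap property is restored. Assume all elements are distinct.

[95, 85, 77, 73, 70, 58, 44, 57, 42, 36, 26, 16, 14]

remove root 98; move last element 16 to root → [16, 85, 95, 73, 70, 77, 44, 57, 42, 36, 26, 58, 14]
16 vs larger child 95 at index 2, swap → [95, 85, 16, 73, 70, 77, 44, 57, 42, 36, 26, 58, 14]
16 vs larger child 77 at index 5, swap → [95, 85, 77, 73, 70, 16, 44, 57, 42, 36, 26, 58, 14]
16 vs larger child 58 at index 11, swap → [95, 85, 77, 73, 70, 58, 44, 57, 42, 36, 26, 16, 14]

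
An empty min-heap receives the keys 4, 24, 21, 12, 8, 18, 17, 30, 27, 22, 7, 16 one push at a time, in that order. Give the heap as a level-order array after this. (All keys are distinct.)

[4, 7, 16, 24, 8, 17, 18, 30, 27, 22, 12, 21]

Insert 4:
  append 4 at index 0 → [4] (no swap needed)
Insert 24:
  append 24 at index 1 → [4, 24] (no swap needed)
Insert 21:
  append 21 at index 2 → [4, 24, 21] (no swap needed)
Insert 12:
  append 12 at index 3 → [4, 24, 21, 12]
  12 < parent 24 at index 1, swap → [4, 12, 21, 24]
Insert 8:
  append 8 at index 4 → [4, 12, 21, 24, 8]
  8 < parent 12 at index 1, swap → [4, 8, 21, 24, 12]
Insert 18:
  append 18 at index 5 → [4, 8, 21, 24, 12, 18]
  18 < parent 21 at index 2, swap → [4, 8, 18, 24, 12, 21]
Insert 17:
  append 17 at index 6 → [4, 8, 18, 24, 12, 21, 17]
  17 < parent 18 at index 2, swap → [4, 8, 17, 24, 12, 21, 18]
Insert 30:
  append 30 at index 7 → [4, 8, 17, 24, 12, 21, 18, 30] (no swap needed)
Insert 27:
  append 27 at index 8 → [4, 8, 17, 24, 12, 21, 18, 30, 27] (no swap needed)
Insert 22:
  append 22 at index 9 → [4, 8, 17, 24, 12, 21, 18, 30, 27, 22] (no swap needed)
Insert 7:
  append 7 at index 10 → [4, 8, 17, 24, 12, 21, 18, 30, 27, 22, 7]
  7 < parent 12 at index 4, swap → [4, 8, 17, 24, 7, 21, 18, 30, 27, 22, 12]
  7 < parent 8 at index 1, swap → [4, 7, 17, 24, 8, 21, 18, 30, 27, 22, 12]
Insert 16:
  append 16 at index 11 → [4, 7, 17, 24, 8, 21, 18, 30, 27, 22, 12, 16]
  16 < parent 21 at index 5, swap → [4, 7, 17, 24, 8, 16, 18, 30, 27, 22, 12, 21]
  16 < parent 17 at index 2, swap → [4, 7, 16, 24, 8, 17, 18, 30, 27, 22, 12, 21]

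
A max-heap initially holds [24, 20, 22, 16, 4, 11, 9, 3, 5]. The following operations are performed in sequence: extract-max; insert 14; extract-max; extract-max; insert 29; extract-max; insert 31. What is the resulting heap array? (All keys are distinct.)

[31, 16, 11, 14, 4, 5, 9, 3]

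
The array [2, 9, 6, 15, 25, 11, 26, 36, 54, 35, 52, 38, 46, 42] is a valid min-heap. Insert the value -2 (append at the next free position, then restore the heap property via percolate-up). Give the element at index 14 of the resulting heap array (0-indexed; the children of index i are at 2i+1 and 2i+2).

26

append -2 at index 14 → [2, 9, 6, 15, 25, 11, 26, 36, 54, 35, 52, 38, 46, 42, -2]
-2 < parent 26 at index 6, swap → [2, 9, 6, 15, 25, 11, -2, 36, 54, 35, 52, 38, 46, 42, 26]
-2 < parent 6 at index 2, swap → [2, 9, -2, 15, 25, 11, 6, 36, 54, 35, 52, 38, 46, 42, 26]
-2 < parent 2 at index 0, swap → [-2, 9, 2, 15, 25, 11, 6, 36, 54, 35, 52, 38, 46, 42, 26]
resulting array: [-2, 9, 2, 15, 25, 11, 6, 36, 54, 35, 52, 38, 46, 42, 26]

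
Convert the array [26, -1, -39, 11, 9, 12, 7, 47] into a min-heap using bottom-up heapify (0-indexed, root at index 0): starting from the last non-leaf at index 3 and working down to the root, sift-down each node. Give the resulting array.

[-39, -1, 7, 11, 9, 12, 26, 47]

sift down from index 3: already satisfies heap property
sift down from index 2: already satisfies heap property
sift down from index 1: already satisfies heap property
sift down from index 0:
  26 vs smaller child -39 at index 2, swap → [-39, -1, 26, 11, 9, 12, 7, 47]
  26 vs smaller child 7 at index 6, swap → [-39, -1, 7, 11, 9, 12, 26, 47]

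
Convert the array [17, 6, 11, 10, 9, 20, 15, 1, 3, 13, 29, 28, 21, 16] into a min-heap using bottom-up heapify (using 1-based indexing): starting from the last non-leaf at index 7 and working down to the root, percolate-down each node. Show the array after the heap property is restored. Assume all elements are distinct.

[1, 3, 11, 6, 9, 20, 15, 10, 17, 13, 29, 28, 21, 16]

sift down from index 7: already satisfies heap property
sift down from index 6: already satisfies heap property
sift down from index 5: already satisfies heap property
sift down from index 4:
  10 vs smaller child 1 at index 8, swap → [17, 6, 11, 1, 9, 20, 15, 10, 3, 13, 29, 28, 21, 16]
sift down from index 3: already satisfies heap property
sift down from index 2:
  6 vs smaller child 1 at index 4, swap → [17, 1, 11, 6, 9, 20, 15, 10, 3, 13, 29, 28, 21, 16]
  6 vs smaller child 3 at index 9, swap → [17, 1, 11, 3, 9, 20, 15, 10, 6, 13, 29, 28, 21, 16]
sift down from index 1:
  17 vs smaller child 1 at index 2, swap → [1, 17, 11, 3, 9, 20, 15, 10, 6, 13, 29, 28, 21, 16]
  17 vs smaller child 3 at index 4, swap → [1, 3, 11, 17, 9, 20, 15, 10, 6, 13, 29, 28, 21, 16]
  17 vs smaller child 6 at index 9, swap → [1, 3, 11, 6, 9, 20, 15, 10, 17, 13, 29, 28, 21, 16]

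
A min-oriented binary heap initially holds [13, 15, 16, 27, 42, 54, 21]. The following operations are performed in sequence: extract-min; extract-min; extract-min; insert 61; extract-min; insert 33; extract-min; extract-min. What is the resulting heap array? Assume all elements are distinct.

[42, 61, 54]

extract-min → returns 13:
  remove root 13; move last element 21 to root → [21, 15, 16, 27, 42, 54]
  21 vs smaller child 15 at index 1, swap → [15, 21, 16, 27, 42, 54]
extract-min → returns 15:
  remove root 15; move last element 54 to root → [54, 21, 16, 27, 42]
  54 vs smaller child 16 at index 2, swap → [16, 21, 54, 27, 42]
extract-min → returns 16:
  remove root 16; move last element 42 to root → [42, 21, 54, 27]
  42 vs smaller child 21 at index 1, swap → [21, 42, 54, 27]
  42 vs only child 27 at index 3, swap → [21, 27, 54, 42]
insert 61:
  append 61 at index 4 → [21, 27, 54, 42, 61] (no swap needed)
extract-min → returns 21:
  remove root 21; move last element 61 to root → [61, 27, 54, 42]
  61 vs smaller child 27 at index 1, swap → [27, 61, 54, 42]
  61 vs only child 42 at index 3, swap → [27, 42, 54, 61]
insert 33:
  append 33 at index 4 → [27, 42, 54, 61, 33]
  33 < parent 42 at index 1, swap → [27, 33, 54, 61, 42]
extract-min → returns 27:
  remove root 27; move last element 42 to root → [42, 33, 54, 61]
  42 vs smaller child 33 at index 1, swap → [33, 42, 54, 61]
extract-min → returns 33:
  remove root 33; move last element 61 to root → [61, 42, 54]
  61 vs smaller child 42 at index 1, swap → [42, 61, 54]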